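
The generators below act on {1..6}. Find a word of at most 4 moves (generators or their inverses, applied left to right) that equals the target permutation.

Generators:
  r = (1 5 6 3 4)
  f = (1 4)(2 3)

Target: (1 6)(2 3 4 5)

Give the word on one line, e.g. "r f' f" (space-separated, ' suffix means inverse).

r r f'

  after r: (1 5 6 3 4)
  after r: (1 6 4 5 3)
  after f': (1 6)(2 3 4 5)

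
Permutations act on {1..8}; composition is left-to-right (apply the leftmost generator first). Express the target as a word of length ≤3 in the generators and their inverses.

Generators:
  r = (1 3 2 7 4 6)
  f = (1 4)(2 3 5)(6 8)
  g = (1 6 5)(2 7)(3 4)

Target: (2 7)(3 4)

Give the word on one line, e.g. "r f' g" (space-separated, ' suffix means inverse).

  after g': (1 5 6)(2 7)(3 4)
  after g': (1 6 5)
  after g': (2 7)(3 4)

g' g' g'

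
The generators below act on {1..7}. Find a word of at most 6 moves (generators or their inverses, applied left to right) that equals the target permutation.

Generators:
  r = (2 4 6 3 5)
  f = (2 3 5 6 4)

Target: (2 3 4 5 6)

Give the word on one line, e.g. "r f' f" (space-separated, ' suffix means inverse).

  after f': (2 4 6 5 3)
  after r: (2 6)(3 4)
  after f': (2 5 3 6 4)
  after r': (2 3 4 5 6)

f' r f' r'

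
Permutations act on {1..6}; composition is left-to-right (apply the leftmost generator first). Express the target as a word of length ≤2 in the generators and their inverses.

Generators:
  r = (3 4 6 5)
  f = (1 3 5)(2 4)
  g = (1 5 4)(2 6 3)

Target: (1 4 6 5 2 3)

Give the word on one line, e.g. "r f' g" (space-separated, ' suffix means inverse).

  after r': (3 5 6 4)
  after g': (1 4 6 5 2 3)

r' g'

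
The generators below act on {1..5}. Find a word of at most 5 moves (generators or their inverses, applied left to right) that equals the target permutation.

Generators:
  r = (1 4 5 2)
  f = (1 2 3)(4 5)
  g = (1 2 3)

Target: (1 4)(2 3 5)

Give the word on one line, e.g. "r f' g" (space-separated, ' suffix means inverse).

r f' r'

  after r: (1 4 5 2)
  after f': (1 5)(2 3)
  after r': (1 4)(2 3 5)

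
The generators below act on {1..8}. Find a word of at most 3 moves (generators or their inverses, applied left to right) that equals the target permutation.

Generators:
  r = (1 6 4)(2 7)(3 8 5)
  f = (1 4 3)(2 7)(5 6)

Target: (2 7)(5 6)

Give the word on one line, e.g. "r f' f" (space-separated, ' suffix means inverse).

f' f' f'

  after f': (1 3 4)(2 7)(5 6)
  after f': (1 4 3)
  after f': (2 7)(5 6)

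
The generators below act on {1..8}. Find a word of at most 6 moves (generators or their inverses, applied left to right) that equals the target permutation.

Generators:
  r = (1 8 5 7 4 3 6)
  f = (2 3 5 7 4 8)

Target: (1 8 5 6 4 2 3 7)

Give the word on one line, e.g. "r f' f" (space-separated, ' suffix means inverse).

  after r': (1 6 3 4 7 5 8)
  after r': (1 3 7 8 6 4 5)
  after r': (1 4 8 3 5 6 7)
  after f: (1 8 5 6 4 2 3 7)

r' r' r' f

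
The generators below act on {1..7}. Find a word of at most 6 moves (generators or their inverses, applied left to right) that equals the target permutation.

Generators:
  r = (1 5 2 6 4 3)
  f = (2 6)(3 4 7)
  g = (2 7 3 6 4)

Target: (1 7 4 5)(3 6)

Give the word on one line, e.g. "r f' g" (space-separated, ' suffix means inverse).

  after g': (2 4 6 3 7)
  after f: (2 7 6 4)
  after r': (1 3 4 5)(2 7)
  after g': (1 7 4 5)(3 6)

g' f r' g'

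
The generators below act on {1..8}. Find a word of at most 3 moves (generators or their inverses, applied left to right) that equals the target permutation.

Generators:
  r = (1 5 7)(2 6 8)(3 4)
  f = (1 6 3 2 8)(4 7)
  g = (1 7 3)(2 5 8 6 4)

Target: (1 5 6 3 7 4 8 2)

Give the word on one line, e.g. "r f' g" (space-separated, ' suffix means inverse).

  after g: (1 7 3)(2 5 8 6 4)
  after r': (1 5 6 3 7 4 8 2)

g r'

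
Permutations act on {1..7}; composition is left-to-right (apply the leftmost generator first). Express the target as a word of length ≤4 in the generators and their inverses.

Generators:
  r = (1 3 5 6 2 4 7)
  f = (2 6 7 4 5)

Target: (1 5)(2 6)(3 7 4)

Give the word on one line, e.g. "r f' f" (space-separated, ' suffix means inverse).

r' f' r'

  after r': (1 7 4 2 6 5 3)
  after f': (1 6 4 5 3)
  after r': (1 5)(2 6)(3 7 4)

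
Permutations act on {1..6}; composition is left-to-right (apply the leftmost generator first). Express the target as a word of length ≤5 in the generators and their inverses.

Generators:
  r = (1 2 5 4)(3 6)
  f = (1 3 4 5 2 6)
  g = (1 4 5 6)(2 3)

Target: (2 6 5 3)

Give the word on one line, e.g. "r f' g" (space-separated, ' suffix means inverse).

r f' g g

  after r: (1 2 5 4)(3 6)
  after f': (1 5 3 2 4 6)
  after g: (1 6 4)(2 5)
  after g: (2 6 5 3)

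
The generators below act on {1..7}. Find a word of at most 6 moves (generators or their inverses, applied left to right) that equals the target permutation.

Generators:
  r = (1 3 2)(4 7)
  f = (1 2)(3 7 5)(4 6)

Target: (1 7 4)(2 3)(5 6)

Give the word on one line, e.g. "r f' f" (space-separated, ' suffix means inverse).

r' f' r f

  after r': (1 2 3)(4 7)
  after f': (2 5 7 6 4 3)
  after r: (1 3)(2 5 4)(6 7)
  after f: (1 7 4)(2 3)(5 6)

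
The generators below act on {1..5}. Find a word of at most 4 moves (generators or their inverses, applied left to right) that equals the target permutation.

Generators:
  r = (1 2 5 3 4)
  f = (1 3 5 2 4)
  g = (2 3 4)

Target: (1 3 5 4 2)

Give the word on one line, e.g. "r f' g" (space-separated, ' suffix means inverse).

  after r': (1 4 3 5 2)
  after g': (1 3 5 4 2)

r' g'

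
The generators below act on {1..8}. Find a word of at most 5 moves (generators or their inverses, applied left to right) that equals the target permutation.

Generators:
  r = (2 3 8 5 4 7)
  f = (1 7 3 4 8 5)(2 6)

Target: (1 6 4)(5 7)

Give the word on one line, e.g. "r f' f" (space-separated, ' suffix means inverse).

f r f

  after f: (1 7 3 4 8 5)(2 6)
  after r: (1 2 6 3 7 8 4 5)
  after f: (1 6 4)(5 7)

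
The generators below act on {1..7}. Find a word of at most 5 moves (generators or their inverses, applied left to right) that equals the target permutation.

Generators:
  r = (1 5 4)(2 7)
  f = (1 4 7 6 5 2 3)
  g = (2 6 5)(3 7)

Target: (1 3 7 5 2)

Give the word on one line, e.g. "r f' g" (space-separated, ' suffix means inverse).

g r' g r f'

  after g: (2 6 5)(3 7)
  after r': (1 4 5 7 3 2 6)
  after g: (1 4 2 5 3 6)
  after r: (2 4 7)(3 6 5)
  after f': (1 3 7 5 2)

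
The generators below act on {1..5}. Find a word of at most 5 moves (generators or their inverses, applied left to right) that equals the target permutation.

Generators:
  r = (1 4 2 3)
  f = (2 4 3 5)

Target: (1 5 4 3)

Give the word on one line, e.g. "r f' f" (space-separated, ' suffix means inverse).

f' r r r f

  after f': (2 5 3 4)
  after r: (1 4 3 2 5)
  after r: (1 2 5 4)
  after r: (1 3)(2 5)
  after f: (1 5 4 3)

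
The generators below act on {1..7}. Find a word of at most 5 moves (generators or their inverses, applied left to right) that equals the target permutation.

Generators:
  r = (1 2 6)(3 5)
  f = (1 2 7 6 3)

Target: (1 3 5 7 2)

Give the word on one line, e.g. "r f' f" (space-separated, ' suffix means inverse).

f r' f r' f'

  after f: (1 2 7 6 3)
  after r': (2 7)(3 6 5)
  after f: (1 2 6 5)
  after r': (3 5 6)
  after f': (1 3 5 7 2)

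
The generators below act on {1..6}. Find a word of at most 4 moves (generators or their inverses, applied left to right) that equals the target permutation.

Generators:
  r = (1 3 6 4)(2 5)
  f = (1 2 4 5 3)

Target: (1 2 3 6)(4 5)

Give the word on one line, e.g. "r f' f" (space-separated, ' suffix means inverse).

f r r

  after f: (1 2 4 5 3)
  after r: (1 5 6 4 2)
  after r: (1 2 3 6)(4 5)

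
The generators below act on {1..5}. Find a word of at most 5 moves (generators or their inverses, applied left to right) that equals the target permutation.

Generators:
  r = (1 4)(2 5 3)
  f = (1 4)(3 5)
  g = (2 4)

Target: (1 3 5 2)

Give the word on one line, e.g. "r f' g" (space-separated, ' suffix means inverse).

f g r' r' f'

  after f: (1 4)(3 5)
  after g: (1 2 4)(3 5)
  after r': (1 3 2)
  after r': (1 5 2 4)
  after f': (1 3 5 2)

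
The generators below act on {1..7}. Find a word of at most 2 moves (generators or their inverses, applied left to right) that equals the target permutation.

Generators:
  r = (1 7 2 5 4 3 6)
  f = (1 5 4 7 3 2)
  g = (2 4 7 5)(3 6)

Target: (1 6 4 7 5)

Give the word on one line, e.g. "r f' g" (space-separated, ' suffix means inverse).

  after g': (2 5 7 4)(3 6)
  after r': (1 6 4 7 5)

g' r'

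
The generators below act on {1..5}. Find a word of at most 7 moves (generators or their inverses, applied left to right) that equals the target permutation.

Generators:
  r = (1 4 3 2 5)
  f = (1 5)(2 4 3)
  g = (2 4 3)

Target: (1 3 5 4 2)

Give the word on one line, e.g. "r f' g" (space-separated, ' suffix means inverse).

g' r' f' r f

  after g': (2 3 4)
  after r': (1 5 2 4 3)
  after f': (3 5)
  after r: (1 4 3)(2 5)
  after f: (1 3 5 4 2)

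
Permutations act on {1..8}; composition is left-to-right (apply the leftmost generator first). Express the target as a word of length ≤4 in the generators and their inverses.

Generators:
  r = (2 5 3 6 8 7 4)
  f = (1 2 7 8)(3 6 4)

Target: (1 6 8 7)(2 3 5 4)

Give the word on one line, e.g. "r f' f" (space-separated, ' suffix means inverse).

  after f': (1 8 7 2)(3 4 6)
  after f': (1 7)(2 8)(3 6 4)
  after r': (1 8 4 5 2 6 7)
  after r': (1 6 8 7)(2 3 5 4)

f' f' r' r'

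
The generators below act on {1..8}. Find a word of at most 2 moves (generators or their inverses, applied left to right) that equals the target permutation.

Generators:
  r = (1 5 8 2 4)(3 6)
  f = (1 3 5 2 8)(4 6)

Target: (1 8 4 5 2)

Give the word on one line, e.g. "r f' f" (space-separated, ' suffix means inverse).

  after r: (1 5 8 2 4)(3 6)
  after r: (1 8 4 5 2)

r r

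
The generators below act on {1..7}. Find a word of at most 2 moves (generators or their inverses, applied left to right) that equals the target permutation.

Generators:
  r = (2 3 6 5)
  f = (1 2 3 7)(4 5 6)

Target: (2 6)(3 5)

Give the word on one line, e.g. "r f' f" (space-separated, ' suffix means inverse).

  after r: (2 3 6 5)
  after r: (2 6)(3 5)

r r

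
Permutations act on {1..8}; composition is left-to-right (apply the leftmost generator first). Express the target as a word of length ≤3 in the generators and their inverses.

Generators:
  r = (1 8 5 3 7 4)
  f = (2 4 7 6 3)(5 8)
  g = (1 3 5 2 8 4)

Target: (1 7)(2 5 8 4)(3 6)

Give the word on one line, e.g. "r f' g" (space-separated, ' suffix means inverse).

r g f

  after r: (1 8 5 3 7 4)
  after g: (1 4 3 7)(2 8)
  after f: (1 7)(2 5 8 4)(3 6)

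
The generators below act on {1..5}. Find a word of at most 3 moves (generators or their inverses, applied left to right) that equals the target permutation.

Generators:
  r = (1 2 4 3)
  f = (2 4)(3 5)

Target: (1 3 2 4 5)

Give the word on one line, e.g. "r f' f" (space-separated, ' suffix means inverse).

r f' r

  after r: (1 2 4 3)
  after f': (1 4 5 3)
  after r: (1 3 2 4 5)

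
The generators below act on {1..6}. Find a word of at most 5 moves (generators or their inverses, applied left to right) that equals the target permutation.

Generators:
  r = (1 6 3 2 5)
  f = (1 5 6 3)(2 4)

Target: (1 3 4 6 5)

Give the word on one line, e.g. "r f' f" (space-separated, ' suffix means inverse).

  after r: (1 6 3 2 5)
  after f': (1 5 3 4 2)
  after r': (1 2 5 6)(3 4)
  after r': (1 3 4 6 5)

r f' r' r'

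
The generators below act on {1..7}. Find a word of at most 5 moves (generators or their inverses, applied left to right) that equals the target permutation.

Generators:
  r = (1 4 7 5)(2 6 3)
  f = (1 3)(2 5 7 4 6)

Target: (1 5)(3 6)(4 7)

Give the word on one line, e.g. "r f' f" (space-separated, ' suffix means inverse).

f' r f f r

  after f': (1 3)(2 6 4 7 5)
  after r: (1 2 3 4 5 6 7)
  after f: (1 5 2)(3 6 4 7)
  after f: (1 7)(2 3)
  after r: (1 5)(3 6)(4 7)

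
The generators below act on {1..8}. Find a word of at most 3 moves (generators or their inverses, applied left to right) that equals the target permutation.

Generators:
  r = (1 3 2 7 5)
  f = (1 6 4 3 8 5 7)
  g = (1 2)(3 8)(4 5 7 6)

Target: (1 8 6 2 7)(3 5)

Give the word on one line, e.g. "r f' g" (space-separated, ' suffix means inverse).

g' r' f

  after g': (1 2)(3 8)(4 6 7 5)
  after r': (1 3 8)(2 5 4 6)
  after f: (1 8 6 2 7)(3 5)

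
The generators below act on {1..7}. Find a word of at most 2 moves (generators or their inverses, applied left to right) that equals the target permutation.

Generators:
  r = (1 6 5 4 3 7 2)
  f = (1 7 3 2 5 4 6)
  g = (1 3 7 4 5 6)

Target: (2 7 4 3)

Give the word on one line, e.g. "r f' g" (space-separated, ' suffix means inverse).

g' r'

  after g': (1 6 5 4 7 3)
  after r': (2 7 4 3)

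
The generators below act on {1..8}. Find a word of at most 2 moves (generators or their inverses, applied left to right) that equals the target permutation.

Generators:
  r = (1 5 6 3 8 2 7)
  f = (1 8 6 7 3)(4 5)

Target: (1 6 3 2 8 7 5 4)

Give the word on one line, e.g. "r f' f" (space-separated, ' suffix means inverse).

  after f': (1 3 7 6 8)(4 5)
  after r': (1 6 3 2 8 7 5 4)

f' r'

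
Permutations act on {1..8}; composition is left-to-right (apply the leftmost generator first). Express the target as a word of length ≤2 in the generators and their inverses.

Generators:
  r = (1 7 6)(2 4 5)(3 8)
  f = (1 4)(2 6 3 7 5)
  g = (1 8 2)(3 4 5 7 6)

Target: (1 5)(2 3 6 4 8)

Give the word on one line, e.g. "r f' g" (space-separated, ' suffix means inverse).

  after f: (1 4)(2 6 3 7 5)
  after g: (1 5)(2 3 6 4 8)

f g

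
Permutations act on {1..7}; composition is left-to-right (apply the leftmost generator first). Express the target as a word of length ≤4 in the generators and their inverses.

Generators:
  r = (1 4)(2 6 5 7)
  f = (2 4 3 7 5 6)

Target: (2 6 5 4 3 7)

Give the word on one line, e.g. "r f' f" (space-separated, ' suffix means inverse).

  after r: (1 4)(2 6 5 7)
  after r: (2 5)(6 7)
  after f: (2 6 5 4 3 7)

r r f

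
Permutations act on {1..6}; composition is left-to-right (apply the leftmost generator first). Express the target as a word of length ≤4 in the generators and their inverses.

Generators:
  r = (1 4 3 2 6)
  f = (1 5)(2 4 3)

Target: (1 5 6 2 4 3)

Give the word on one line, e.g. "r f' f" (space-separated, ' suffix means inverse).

f' r'

  after f': (1 5)(2 3 4)
  after r': (1 5 6 2 4 3)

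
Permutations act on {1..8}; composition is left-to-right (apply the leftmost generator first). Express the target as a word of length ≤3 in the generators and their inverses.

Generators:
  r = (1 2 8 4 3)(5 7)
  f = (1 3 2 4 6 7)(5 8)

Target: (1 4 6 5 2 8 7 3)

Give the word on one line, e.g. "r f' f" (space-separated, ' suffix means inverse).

f r'

  after f: (1 3 2 4 6 7)(5 8)
  after r': (1 4 6 5 2 8 7 3)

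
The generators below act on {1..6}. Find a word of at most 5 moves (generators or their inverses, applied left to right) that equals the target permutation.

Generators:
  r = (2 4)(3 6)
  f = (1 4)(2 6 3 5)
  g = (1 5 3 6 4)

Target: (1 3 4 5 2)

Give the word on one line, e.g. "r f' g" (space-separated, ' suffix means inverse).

  after g': (1 4 6 3 5)
  after r: (1 2 4 3 5)
  after f: (1 6 3 2)(4 5)
  after r: (1 3 4 5 2)

g' r f r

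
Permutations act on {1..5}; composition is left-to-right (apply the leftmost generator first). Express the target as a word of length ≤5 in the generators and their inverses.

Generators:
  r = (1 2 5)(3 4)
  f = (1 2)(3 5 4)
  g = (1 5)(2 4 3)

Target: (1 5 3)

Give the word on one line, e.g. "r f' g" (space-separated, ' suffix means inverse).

g f' g r

  after g: (1 5)(2 4 3)
  after f': (1 3)(2 5)
  after g: (1 2)(3 5 4)
  after r: (1 5 3)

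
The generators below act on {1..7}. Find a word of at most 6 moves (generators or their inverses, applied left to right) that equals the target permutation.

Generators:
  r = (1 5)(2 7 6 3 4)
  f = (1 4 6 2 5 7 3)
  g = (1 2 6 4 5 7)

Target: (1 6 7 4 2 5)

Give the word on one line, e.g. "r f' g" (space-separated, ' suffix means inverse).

  after g': (1 7 5 4 6 2)
  after f': (1 5)(2 3 7)
  after g: (1 7 6 4 5 2 3)
  after f: (1 3 4 7 2)
  after r': (1 6 7 4 2 5)

g' f' g f r'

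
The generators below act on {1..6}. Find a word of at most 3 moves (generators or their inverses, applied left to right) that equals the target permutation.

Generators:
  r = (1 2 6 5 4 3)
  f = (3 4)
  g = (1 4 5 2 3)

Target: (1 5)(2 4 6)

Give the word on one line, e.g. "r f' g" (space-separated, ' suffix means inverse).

  after g: (1 4 5 2 3)
  after r': (1 5)(2 4 6)

g r'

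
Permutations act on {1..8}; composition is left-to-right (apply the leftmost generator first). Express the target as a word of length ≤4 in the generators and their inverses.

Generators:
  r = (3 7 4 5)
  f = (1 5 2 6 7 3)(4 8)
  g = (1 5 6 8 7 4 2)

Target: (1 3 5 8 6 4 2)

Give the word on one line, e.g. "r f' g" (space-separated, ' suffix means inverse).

  after f: (1 5 2 6 7 3)(4 8)
  after g': (2 5 4 6 8 7 3)
  after f': (1 3 5 8 6 4 2)

f g' f'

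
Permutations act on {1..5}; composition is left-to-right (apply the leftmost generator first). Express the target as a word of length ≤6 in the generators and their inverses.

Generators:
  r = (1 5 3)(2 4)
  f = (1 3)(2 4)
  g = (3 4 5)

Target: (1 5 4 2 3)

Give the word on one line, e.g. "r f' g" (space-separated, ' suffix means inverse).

r g f r

  after r: (1 5 3)(2 4)
  after g: (1 3)(2 5 4)
  after f: (2 5)
  after r: (1 5 4 2 3)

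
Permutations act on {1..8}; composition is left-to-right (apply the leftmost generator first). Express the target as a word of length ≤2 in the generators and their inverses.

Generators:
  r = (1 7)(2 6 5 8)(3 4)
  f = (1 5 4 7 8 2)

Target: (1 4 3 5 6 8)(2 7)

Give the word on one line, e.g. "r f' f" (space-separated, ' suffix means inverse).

  after r': (1 7)(2 8 5 6)(3 4)
  after f': (1 4 3 5 6 8)(2 7)

r' f'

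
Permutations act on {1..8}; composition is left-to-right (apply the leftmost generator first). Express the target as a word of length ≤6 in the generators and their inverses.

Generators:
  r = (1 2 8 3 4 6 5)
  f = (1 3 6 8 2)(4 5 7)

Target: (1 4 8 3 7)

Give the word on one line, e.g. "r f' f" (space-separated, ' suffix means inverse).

  after r: (1 2 8 3 4 6 5)
  after f: (3 5)(4 8 6 7)
  after f: (1 3 7 5 6 4 2)
  after r: (1 4 8 3 7)

r f f r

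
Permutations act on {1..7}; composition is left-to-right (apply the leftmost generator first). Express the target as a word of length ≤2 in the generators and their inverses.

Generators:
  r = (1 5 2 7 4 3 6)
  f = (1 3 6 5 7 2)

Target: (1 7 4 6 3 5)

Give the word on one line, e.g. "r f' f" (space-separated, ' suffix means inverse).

r f

  after r: (1 5 2 7 4 3 6)
  after f: (1 7 4 6 3 5)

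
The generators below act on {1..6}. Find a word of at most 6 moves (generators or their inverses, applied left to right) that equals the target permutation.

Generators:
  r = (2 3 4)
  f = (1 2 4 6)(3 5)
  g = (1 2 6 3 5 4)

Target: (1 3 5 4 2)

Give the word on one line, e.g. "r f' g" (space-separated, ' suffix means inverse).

g r' g' f'

  after g: (1 2 6 3 5 4)
  after r': (1 4)(2 6)(3 5)
  after g': (1 5 6)
  after f': (1 3 5 4 2)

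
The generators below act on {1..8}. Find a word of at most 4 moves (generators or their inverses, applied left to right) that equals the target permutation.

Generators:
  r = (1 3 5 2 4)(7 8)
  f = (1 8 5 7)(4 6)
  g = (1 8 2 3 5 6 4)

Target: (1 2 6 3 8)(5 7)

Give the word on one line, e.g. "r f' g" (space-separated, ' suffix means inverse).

f' r' g

  after f': (1 7 5 8)(4 6)
  after r': (1 8 4 6 2 5 7 3)
  after g: (1 2 6 3 8)(5 7)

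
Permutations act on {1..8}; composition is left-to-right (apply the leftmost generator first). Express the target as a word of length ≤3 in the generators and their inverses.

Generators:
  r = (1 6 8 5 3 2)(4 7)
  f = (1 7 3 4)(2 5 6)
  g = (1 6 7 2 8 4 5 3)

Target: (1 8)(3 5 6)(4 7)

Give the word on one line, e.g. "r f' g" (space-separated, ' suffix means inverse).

g r f'

  after g: (1 6 7 2 8 4 5 3)
  after r: (1 8 7)(2 5)(3 6 4)
  after f': (1 8)(3 5 6)(4 7)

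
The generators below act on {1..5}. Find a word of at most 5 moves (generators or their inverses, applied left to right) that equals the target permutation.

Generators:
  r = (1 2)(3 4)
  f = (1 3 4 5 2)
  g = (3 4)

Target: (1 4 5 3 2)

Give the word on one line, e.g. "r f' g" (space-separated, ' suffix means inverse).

  after f': (1 2 5 4 3)
  after r: (2 5 3)
  after f: (1 3)(4 5)
  after r': (1 4 5 3 2)

f' r f r'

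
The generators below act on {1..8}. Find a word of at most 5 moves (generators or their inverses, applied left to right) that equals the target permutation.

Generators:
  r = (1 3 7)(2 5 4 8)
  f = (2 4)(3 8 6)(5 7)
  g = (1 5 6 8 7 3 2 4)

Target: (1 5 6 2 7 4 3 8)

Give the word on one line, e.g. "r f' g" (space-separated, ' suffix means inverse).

f' r' f'

  after f': (2 4)(3 6 8)(5 7)
  after r': (1 7 2 5 3 6 4 8)
  after f': (1 5 6 2 7 4 3 8)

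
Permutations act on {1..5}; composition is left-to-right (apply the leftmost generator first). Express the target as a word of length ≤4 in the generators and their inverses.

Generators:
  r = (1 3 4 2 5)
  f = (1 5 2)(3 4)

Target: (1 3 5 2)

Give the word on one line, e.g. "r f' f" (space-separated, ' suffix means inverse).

f f r' f

  after f: (1 5 2)(3 4)
  after f: (1 2 5)
  after r': (1 4 3)
  after f: (1 3 5 2)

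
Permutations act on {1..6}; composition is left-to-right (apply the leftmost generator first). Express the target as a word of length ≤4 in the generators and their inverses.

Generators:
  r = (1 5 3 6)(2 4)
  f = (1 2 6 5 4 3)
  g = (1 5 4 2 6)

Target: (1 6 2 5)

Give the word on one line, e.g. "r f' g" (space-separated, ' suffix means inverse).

r' g f' r

  after r': (1 6 3 5)(2 4)
  after g: (3 4 6)
  after f': (1 3 5 6 4 2)
  after r: (1 6 2 5)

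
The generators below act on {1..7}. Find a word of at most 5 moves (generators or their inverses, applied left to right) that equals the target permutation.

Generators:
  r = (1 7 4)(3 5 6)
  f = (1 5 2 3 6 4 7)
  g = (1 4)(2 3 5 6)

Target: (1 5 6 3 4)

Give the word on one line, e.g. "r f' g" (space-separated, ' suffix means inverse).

g f' r'

  after g: (1 4)(2 3 5 6)
  after f': (1 6 5 3)(4 7)
  after r': (1 5 6 3 4)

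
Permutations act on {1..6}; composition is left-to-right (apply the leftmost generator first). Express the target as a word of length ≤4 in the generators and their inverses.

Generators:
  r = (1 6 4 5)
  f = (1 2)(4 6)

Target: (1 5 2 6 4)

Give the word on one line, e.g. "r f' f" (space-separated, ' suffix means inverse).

  after r: (1 6 4 5)
  after f': (1 4 5 2)
  after r: (1 5 2 6 4)

r f' r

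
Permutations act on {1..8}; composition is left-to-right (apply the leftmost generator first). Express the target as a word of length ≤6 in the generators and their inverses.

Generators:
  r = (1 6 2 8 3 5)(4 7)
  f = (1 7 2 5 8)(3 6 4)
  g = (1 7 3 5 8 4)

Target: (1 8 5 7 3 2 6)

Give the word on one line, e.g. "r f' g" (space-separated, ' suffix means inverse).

  after g': (1 4 8 5 3 7)
  after g': (1 8 3)(4 5 7)
  after g': (1 5)(3 4)(7 8)
  after g': (1 3 8)(4 7 5)
  after r': (1 8 5 7 3 2 6)

g' g' g' g' r'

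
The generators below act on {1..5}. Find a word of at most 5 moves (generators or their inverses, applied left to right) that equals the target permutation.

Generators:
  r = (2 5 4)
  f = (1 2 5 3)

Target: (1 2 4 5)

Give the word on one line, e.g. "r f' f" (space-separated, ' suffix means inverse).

  after r: (2 5 4)
  after f': (1 3 5 4)
  after r': (1 3 2 4)
  after f': (1 5 2 4 3)
  after f': (1 2 4 5)

r f' r' f' f'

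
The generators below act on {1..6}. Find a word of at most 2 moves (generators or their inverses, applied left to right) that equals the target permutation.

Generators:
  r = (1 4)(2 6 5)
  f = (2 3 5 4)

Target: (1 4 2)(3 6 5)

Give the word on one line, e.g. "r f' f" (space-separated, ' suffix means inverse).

f' r

  after f': (2 4 5 3)
  after r: (1 4 2)(3 6 5)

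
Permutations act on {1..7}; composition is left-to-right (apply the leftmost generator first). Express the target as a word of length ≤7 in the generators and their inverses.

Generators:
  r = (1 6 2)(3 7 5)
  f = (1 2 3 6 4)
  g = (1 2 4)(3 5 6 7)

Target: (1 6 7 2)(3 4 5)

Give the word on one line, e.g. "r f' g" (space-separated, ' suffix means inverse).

  after g': (1 4 2)(3 7 6 5)
  after f: (3 7 4)(5 6)
  after r': (1 2 6 7 4 5)
  after f: (1 3 6 7)(2 4 5)
  after f: (1 6 7 2)(3 4 5)

g' f r' f f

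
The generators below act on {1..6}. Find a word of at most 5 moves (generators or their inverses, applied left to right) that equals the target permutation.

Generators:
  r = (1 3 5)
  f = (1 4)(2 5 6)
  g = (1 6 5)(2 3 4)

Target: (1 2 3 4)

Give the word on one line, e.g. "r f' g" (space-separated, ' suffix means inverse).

  after r': (1 5 3)
  after r': (1 3 5)
  after f': (1 3 2 6 5 4)
  after g': (1 2)(3 4 5)
  after r: (1 2 3 4)

r' r' f' g' r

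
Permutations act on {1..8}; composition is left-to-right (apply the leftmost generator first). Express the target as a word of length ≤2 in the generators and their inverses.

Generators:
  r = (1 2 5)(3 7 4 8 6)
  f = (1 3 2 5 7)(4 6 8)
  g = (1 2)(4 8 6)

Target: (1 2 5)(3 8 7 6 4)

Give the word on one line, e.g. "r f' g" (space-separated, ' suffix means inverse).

r' r'

  after r': (1 5 2)(3 6 8 4 7)
  after r': (1 2 5)(3 8 7 6 4)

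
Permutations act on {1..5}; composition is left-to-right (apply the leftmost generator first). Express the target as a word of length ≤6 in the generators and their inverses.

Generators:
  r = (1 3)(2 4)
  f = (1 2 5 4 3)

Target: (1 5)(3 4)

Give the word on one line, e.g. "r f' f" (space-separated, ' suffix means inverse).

f r r r f'

  after f: (1 2 5 4 3)
  after r: (1 4)(2 5)
  after r: (1 2 5 4 3)
  after r: (1 4)(2 5)
  after f': (1 5)(3 4)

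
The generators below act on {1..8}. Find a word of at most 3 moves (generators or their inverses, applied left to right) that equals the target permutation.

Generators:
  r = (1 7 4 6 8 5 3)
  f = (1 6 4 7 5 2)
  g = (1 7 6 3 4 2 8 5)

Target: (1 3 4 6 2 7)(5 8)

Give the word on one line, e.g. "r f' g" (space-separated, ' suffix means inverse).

f g

  after f: (1 6 4 7 5 2)
  after g: (1 3 4 6 2 7)(5 8)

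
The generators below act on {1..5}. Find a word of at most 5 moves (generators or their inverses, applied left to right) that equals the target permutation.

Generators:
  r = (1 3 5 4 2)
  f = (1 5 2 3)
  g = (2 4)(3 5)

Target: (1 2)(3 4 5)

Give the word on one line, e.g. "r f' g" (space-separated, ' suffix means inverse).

r r f

  after r: (1 3 5 4 2)
  after r: (1 5 2 3 4)
  after f: (1 2)(3 4 5)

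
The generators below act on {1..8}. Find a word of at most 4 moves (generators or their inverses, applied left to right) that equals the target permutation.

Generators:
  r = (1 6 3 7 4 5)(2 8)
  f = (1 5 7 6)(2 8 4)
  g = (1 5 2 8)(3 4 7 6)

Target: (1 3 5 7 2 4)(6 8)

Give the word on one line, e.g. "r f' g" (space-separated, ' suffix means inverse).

f' g' f g

  after f': (1 6 7 5)(2 4 8)
  after g': (1 7)(2 3 6 4)(5 8)
  after f: (1 6 2 3)(4 8 7 5)
  after g: (1 3 5 7 2 4)(6 8)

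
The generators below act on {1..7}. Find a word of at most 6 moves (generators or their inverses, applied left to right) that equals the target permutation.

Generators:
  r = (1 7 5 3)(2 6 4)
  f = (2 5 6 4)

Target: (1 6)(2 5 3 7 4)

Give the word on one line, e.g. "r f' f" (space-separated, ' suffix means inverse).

f' r f' r f

  after f': (2 4 6 5)
  after r: (1 7 5 6 3)
  after f': (1 7 2 4 6 3)
  after r: (1 5 3 7 6)
  after f: (1 6)(2 5 3 7 4)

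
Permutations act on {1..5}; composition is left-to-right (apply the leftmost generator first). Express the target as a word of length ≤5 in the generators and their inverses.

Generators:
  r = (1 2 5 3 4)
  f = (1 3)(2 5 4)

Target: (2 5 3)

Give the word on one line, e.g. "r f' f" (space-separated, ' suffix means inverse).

r' f' r f'

  after r': (1 4 3 5 2)
  after f': (1 5 4)(2 3)
  after r: (1 3 5)(2 4)
  after f': (2 5 3)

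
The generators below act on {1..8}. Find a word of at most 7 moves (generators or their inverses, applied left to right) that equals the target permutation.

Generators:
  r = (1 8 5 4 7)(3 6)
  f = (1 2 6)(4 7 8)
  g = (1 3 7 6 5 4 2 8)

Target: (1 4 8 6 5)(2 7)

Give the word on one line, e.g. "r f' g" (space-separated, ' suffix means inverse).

f' r g' g' f

  after f': (1 6 2)(4 8 7)
  after r: (1 3 6 2 8)(4 5)
  after g': (3 7)(4 6)
  after g': (1 8 2 4 7)(5 6)
  after f: (1 4 8 6 5)(2 7)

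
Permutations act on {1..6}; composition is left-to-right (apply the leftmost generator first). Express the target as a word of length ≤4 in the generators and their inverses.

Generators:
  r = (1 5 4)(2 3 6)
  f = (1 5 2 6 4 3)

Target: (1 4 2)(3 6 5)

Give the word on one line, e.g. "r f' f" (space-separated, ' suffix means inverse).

f' f'

  after f': (1 3 4 6 2 5)
  after f': (1 4 2)(3 6 5)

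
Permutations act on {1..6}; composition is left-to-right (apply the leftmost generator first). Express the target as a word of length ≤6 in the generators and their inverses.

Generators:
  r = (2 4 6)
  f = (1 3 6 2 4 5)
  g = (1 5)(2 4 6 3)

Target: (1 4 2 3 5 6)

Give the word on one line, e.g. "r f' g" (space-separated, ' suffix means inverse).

  after r: (2 4 6)
  after f: (1 3 6 4 2 5)
  after f: (1 6 5 3 2)
  after r: (1 2)(3 4 6 5)
  after f: (1 4 2 3 5 6)

r f f r f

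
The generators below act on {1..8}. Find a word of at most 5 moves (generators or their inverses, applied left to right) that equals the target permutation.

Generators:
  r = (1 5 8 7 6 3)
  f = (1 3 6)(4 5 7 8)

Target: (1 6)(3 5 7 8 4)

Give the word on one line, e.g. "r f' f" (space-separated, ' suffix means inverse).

  after r: (1 5 8 7 6 3)
  after f': (1 4 8 5 7 3 6)
  after f': (1 8 4 7)
  after r: (1 7 5 8 4 6 3)
  after r: (1 6)(3 5 7 8 4)

r f' f' r r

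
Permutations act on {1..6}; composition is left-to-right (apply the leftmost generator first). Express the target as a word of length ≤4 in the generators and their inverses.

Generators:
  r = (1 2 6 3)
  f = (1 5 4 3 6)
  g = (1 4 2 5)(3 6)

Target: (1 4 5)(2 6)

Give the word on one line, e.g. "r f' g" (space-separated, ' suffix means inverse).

r' f'

  after r': (1 3 6 2)
  after f': (1 4 5)(2 6)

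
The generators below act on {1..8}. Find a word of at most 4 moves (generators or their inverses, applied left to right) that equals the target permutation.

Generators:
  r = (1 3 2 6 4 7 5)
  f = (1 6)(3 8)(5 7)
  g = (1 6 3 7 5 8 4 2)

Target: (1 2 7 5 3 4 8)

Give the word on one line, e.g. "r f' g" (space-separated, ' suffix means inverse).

  after g: (1 6 3 7 5 8 4 2)
  after r': (1 2 5 8 6)(3 4)
  after f: (1 2 7 5 3 4 8)

g r' f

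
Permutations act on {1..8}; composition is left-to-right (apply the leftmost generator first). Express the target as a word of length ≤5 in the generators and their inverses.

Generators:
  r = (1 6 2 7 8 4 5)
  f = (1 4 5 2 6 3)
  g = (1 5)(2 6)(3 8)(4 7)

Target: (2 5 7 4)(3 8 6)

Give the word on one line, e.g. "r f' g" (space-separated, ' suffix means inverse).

g' r' f r

  after g': (1 5)(2 6)(3 8)(4 7)
  after r': (1 4 2)(3 7 8)
  after f: (1 5 2 4 6 3 7 8)
  after r: (2 5 7 4)(3 8 6)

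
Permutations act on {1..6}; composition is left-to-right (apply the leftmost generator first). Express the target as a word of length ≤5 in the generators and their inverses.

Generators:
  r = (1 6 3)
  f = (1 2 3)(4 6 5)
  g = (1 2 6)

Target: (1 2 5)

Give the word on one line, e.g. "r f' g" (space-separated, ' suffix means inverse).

f' r' r' f' f'

  after f': (1 3 2)(4 5 6)
  after r': (1 6 4 5)(2 3)
  after r': (2 6 4 5 3)
  after f': (1 3)(2 4 6 5)
  after f': (1 2 5)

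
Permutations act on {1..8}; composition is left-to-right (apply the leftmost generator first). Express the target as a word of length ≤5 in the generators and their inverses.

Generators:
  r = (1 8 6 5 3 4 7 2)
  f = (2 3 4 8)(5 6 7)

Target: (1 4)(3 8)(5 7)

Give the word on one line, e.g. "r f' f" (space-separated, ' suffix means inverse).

r' f f r' f

  after r': (1 2 7 4 3 5 6 8)
  after f: (1 3 6 2 5 7 8)
  after f: (1 4 8)(2 6 3 7)
  after r': (1 3 4)(2 8)(5 6)
  after f: (1 4)(3 8)(5 7)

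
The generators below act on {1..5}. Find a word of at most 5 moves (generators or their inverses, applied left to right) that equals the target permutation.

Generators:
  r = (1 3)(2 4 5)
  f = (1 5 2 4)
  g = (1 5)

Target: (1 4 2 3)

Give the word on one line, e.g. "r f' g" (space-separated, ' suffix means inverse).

f' f' r

  after f': (1 4 2 5)
  after f': (1 2)(4 5)
  after r: (1 4 2 3)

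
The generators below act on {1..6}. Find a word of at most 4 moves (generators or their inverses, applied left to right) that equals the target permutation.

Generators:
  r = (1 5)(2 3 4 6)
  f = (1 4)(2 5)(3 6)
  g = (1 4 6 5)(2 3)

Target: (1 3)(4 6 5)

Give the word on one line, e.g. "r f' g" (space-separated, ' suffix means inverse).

g' f r

  after g': (1 5 6 4)(2 3)
  after f: (1 2 6)(3 5)
  after r: (1 3)(4 6 5)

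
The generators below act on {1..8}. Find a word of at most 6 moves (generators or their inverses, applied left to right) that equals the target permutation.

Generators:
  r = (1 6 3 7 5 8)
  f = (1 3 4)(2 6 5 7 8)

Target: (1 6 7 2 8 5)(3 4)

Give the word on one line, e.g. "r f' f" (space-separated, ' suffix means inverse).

  after r: (1 6 3 7 5 8)
  after r: (1 3 5)(6 7 8)
  after r: (1 7)(3 8)(5 6)
  after r: (1 5 3)(6 8 7)
  after f': (1 6 7 2 8 5)(3 4)

r r r r f'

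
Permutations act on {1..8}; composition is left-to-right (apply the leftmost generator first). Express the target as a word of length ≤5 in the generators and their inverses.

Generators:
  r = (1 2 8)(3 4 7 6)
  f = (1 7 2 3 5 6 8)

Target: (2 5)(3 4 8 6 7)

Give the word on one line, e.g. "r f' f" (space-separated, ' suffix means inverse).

r f' f'

  after r: (1 2 8)(3 4 7 6)
  after f': (1 7 5 3 4)(2 6)
  after f': (2 5)(3 4 8 6 7)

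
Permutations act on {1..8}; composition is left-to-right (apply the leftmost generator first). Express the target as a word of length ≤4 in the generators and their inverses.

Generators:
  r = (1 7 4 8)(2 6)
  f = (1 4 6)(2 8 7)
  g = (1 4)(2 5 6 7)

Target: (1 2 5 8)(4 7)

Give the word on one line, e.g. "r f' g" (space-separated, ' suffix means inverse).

  after g: (1 4)(2 5 6 7)
  after f: (1 6 2 5)(7 8)
  after r': (1 2 5 8)(4 7)

g f r'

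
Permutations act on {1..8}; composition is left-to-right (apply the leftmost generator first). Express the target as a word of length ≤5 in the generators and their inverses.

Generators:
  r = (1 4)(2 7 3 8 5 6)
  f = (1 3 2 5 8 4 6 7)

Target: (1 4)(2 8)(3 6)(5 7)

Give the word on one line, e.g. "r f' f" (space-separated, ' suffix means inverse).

  after r: (1 4)(2 7 3 8 5 6)
  after r: (2 3 5)(6 7 8)
  after r: (1 4)(2 8)(3 6)(5 7)

r r r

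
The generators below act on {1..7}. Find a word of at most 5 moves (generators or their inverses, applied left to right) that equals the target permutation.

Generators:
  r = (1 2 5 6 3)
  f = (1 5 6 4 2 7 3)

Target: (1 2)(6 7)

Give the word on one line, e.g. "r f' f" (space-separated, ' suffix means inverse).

f' f' r' f'

  after f': (1 3 7 2 4 6 5)
  after f': (1 7 4 5 3 2 6)
  after r': (1 7 4 2 5 6 3)
  after f': (1 2)(6 7)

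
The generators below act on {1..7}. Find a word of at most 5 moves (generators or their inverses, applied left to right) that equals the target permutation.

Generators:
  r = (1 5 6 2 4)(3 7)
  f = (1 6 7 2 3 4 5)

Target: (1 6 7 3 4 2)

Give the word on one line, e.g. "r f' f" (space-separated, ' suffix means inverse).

r' f' r' f r'

  after r': (1 4 2 6 5)(3 7)
  after f': (1 3 6 4 7 2)
  after r': (1 7 6 2 4 3 5)
  after f: (1 2 5 6 3)
  after r': (1 6 7 3 4 2)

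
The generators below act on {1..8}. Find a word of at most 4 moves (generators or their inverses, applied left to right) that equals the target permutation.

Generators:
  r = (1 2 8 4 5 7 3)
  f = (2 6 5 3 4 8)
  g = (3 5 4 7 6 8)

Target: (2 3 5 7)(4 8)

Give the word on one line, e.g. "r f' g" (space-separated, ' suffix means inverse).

  after f: (2 6 5 3 4 8)
  after f: (2 5 4)(3 8 6)
  after g: (2 4)(5 7 6)
  after f': (2 3 5 7)(4 8)

f f g f'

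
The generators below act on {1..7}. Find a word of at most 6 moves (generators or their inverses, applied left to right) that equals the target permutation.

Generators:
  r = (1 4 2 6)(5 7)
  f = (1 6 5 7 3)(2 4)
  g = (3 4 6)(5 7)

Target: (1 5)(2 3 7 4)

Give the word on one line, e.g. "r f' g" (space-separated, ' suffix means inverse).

f f f g'

  after f: (1 6 5 7 3)(2 4)
  after f: (1 5 3 6 7)
  after f: (1 7 6 3 5)(2 4)
  after g': (1 5)(2 3 7 4)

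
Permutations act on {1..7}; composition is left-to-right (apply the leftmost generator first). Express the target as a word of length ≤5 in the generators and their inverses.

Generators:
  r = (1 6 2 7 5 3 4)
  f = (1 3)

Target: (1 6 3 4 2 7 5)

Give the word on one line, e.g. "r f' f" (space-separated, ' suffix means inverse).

  after r': (1 4 3 5 7 2 6)
  after f': (1 4)(2 6 3 5 7)
  after r: (4 6)
  after r: (1 6)(2 7 5 3 4)
  after f: (1 6 3 4 2 7 5)

r' f' r r f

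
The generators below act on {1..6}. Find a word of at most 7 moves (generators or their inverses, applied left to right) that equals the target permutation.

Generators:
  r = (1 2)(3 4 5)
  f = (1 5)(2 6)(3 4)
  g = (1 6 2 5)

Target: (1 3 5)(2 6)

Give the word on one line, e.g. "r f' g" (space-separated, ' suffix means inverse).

  after g': (1 5 2 6)
  after r: (1 3 4 5)(2 6)
  after r: (1 4 3 5 2 6)
  after g: (1 4 3)
  after f: (1 3 5)(2 6)

g' r r g f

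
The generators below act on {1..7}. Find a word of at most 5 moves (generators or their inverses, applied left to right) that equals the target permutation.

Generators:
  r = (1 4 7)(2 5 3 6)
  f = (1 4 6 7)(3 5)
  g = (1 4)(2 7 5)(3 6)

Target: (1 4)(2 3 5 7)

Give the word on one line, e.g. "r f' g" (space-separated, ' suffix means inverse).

  after f: (1 4 6 7)(3 5)
  after g': (2 5 6)(3 7 4)
  after g': (1 4 6 5 3 2 7)
  after f': (2 6 3)
  after g': (1 4)(2 3 5 7)

f g' g' f' g'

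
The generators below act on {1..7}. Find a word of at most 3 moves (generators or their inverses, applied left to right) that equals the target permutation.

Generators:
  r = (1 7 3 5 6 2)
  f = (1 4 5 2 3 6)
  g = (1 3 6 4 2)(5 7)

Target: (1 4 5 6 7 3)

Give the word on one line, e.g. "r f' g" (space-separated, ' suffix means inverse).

  after g': (1 2 4 6 3)(5 7)
  after g': (1 4 3 2 6)
  after r: (1 4 5 6 7 3)

g' g' r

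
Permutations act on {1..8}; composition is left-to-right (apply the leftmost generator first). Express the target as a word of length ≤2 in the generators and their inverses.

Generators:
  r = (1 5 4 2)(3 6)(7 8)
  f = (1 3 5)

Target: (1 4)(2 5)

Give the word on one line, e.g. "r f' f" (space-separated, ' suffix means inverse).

r' r'

  after r': (1 2 4 5)(3 6)(7 8)
  after r': (1 4)(2 5)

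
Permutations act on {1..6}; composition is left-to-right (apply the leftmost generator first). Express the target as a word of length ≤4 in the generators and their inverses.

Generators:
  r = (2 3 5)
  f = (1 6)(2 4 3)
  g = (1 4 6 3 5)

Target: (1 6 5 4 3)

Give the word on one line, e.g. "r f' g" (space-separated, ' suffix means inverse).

  after g: (1 4 6 3 5)
  after g: (1 6 5 4 3)

g g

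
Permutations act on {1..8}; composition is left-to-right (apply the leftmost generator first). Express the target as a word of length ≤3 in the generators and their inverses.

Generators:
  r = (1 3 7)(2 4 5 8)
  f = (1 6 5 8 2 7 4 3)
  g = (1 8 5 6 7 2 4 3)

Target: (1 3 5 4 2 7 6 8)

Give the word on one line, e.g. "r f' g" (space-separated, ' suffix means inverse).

r f r

  after r: (1 3 7)(2 4 5 8)
  after f: (2 3 4 8 7 6 5)
  after r: (1 3 5 4 2 7 6 8)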